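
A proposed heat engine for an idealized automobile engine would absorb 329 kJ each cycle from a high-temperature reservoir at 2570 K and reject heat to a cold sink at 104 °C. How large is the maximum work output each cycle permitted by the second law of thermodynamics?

W_max ≈ 281 kJ

T_C = 104 °C → 104 + 273.15 = 377.15 K.
No engine can exceed the Carnot limit: η_max = 1 − T_C/T_H = 1 − 377.15/2570.00 = 0.8532.
W_max = η_max · Q_H = 0.8532 × 329 = 281 kJ.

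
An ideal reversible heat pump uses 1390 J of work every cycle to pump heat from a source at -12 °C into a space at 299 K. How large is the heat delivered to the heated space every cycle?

T_C = -12 °C → -12 + 273.15 = 261.15 K.
COP_HP = T_H/(T_H − T_C) = 299.00/37.85 = 7.8996.
Q_H = COP_HP · W = 7.8996 × 1390 = 10980 J.

Q_H ≈ 10980 J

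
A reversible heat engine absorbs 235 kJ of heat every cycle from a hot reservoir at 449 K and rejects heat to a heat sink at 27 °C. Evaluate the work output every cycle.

T_C = 27 °C → 27 + 273.15 = 300.15 K.
Carnot efficiency: η = 1 − T_C/T_H = 1 − 300.15/449.00 = 0.3315.
W = η·Q_H = 0.3315 × 235 = 77.9 kJ.

W ≈ 77.9 kJ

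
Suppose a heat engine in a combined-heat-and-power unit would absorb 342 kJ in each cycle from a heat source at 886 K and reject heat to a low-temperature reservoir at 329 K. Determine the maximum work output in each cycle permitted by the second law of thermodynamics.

No engine can exceed the Carnot limit: η_max = 1 − T_C/T_H = 1 − 329.00/886.00 = 0.6287.
W_max = η_max · Q_H = 0.6287 × 342 = 215 kJ.

W_max ≈ 215 kJ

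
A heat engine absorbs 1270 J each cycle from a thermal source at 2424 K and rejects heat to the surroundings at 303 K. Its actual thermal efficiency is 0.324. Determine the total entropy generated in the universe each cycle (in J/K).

ΔS_univ ≈ 2.309 J/K

W = η·Q_H = 0.324 × 1270 = 411.5 J, so Q_C = Q_H − W = 858.5 J.
Reservoir entropy changes: ΔS_H = −Q_H/T_H = −1270/2424.00 = -0.5239 J/K and ΔS_C = +Q_C/T_C = 858.5/303.00 = 2.833 J/K.
ΔS_univ = −Q_H/T_H + Q_C/T_C = 2.309 J/K (> 0, since η = 0.324 < η_Carnot = 0.875).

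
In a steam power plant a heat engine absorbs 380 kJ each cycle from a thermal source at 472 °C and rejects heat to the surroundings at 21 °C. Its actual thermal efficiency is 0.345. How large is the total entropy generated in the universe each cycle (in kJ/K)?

ΔS_univ ≈ 0.3362 kJ/K

T_H = 472 °C → 472 + 273.15 = 745.15 K.
T_C = 21 °C → 21 + 273.15 = 294.15 K.
W = η·Q_H = 0.345 × 380 = 131.1 kJ, so Q_C = Q_H − W = 248.9 kJ.
The hot reservoir loses entropy Q_H/T_H = 380/745.15 = 0.5100 kJ/K; the cold reservoir gains Q_C/T_C = 248.9/294.15 = 0.8462 kJ/K.
ΔS_univ = −Q_H/T_H + Q_C/T_C = 0.3362 kJ/K (> 0, since η = 0.345 < η_Carnot = 0.605).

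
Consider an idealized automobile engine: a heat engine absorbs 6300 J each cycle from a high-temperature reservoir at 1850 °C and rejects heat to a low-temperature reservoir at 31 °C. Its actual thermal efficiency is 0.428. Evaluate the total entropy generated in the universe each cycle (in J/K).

ΔS_univ ≈ 8.881 J/K

T_H = 1850 °C → 1850 + 273.15 = 2123.15 K.
T_C = 31 °C → 31 + 273.15 = 304.15 K.
W = η·Q_H = 0.428 × 6300 = 2696 J, so Q_C = Q_H − W = 3604 J.
Reservoir entropy changes: ΔS_H = −Q_H/T_H = −6300/2123.15 = -2.967 J/K and ΔS_C = +Q_C/T_C = 3604/304.15 = 11.85 J/K.
ΔS_univ = −Q_H/T_H + Q_C/T_C = 8.881 J/K (> 0, since η = 0.428 < η_Carnot = 0.857).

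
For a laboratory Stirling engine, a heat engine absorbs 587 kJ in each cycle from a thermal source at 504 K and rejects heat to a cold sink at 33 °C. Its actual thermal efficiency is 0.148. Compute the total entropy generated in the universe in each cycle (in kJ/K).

T_C = 33 °C → 33 + 273.15 = 306.15 K.
W = η·Q_H = 0.148 × 587 = 86.88 kJ, so Q_C = Q_H − W = 500.1 kJ.
The hot reservoir loses entropy Q_H/T_H = 587/504.00 = 1.165 kJ/K; the cold reservoir gains Q_C/T_C = 500.1/306.15 = 1.634 kJ/K.
ΔS_univ = −Q_H/T_H + Q_C/T_C = 0.469 kJ/K (> 0, since η = 0.148 < η_Carnot = 0.393).

ΔS_univ ≈ 0.469 kJ/K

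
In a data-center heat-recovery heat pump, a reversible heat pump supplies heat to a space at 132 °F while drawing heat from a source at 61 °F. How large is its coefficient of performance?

COP_HP ≈ 8.333

T_H = 132 °F → (132 − 32) × 5/9 = 55.56 °C = 328.71 K.
T_C = 61 °F → (61 − 32) × 5/9 = 16.11 °C = 289.26 K.
COP_HP = T_H/(T_H − T_C) = 328.71/(328.71 − 289.26) = 8.333.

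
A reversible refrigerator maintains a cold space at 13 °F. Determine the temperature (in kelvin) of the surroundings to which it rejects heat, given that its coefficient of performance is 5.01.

T_H ≈ 315.0 K

T_C = 13 °F → (13 − 32) × 5/9 = -10.56 °C = 262.59 K.
COP_R = T_C/(T_H − T_C) ⇒ T_H = T_C·(1 + 1/COP_R) = 262.59 × (1 + 1/5.01) = 315.0 K.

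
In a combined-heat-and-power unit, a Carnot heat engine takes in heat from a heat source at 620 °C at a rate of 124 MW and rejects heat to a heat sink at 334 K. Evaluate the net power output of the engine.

T_H = 620 °C → 620 + 273.15 = 893.15 K.
The Carnot efficiency is η = 1 − T_C/T_H = 1 − 334.00/893.15 = 0.6260.
W = η·Q_H = 0.6260 × 124 = 77.6 MW.

Ẇ ≈ 77.6 MW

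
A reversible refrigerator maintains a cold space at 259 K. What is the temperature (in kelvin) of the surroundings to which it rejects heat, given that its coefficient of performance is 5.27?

T_H ≈ 308 K

COP_R = T_C/(T_H − T_C) ⇒ T_H = T_C·(1 + 1/COP_R) = 259.00 × (1 + 1/5.27) = 308 K.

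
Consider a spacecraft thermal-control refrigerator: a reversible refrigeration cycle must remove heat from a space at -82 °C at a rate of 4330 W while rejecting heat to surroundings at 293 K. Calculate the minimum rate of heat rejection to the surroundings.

T_C = -82 °C → -82 + 273.15 = 191.15 K.
For a reversible cycle Q_H/Q_C = T_H/T_C, so Q_H = Q_C·T_H/T_C = 4330 × 293.00/191.15 = 6640 W.

Q̇_H ≈ 6640 W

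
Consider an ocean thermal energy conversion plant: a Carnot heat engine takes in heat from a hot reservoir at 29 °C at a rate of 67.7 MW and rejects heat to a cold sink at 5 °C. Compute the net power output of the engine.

T_H = 29 °C → 29 + 273.15 = 302.15 K.
T_C = 5 °C → 5 + 273.15 = 278.15 K.
Carnot efficiency: η = 1 − T_C/T_H = 1 − 278.15/302.15 = 0.0794.
W = η·Q_H = 0.0794 × 67.7 = 5.38 MW.

Ẇ ≈ 5.38 MW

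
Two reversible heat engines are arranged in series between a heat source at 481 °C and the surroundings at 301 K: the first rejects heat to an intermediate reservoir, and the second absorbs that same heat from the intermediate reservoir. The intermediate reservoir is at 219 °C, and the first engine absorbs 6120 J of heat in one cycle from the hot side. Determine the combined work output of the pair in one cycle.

W_total ≈ 3677 J

T_H = 481 °C → 481 + 273.15 = 754.15 K.
Two reversible stages in series are equivalent to a single Carnot engine between T_H and T_C, so η_total = 1 − T_C/T_H = 1 − 301.00/754.15 = 0.6009.
W_total = η_total · Q_H = 0.6009 × 6120 = 3677 J.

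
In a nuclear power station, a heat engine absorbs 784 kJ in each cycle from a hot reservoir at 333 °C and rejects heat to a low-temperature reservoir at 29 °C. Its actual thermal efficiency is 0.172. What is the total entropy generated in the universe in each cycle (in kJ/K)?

T_H = 333 °C → 333 + 273.15 = 606.15 K.
T_C = 29 °C → 29 + 273.15 = 302.15 K.
W = η·Q_H = 0.172 × 784 = 134.8 kJ, so Q_C = Q_H − W = 649.2 kJ.
Reservoir entropy changes: ΔS_H = −Q_H/T_H = −784/606.15 = -1.293 kJ/K and ΔS_C = +Q_C/T_C = 649.2/302.15 = 2.148 kJ/K.
ΔS_univ = −Q_H/T_H + Q_C/T_C = 0.8550 kJ/K (> 0, since η = 0.172 < η_Carnot = 0.502).

ΔS_univ ≈ 0.8550 kJ/K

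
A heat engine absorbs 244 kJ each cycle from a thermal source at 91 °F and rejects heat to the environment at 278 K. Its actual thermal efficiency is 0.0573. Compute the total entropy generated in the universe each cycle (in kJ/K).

ΔS_univ ≈ 0.0298 kJ/K

T_H = 91 °F → (91 − 32) × 5/9 = 32.78 °C = 305.93 K.
W = η·Q_H = 0.0573 × 244 = 13.98 kJ, so Q_C = Q_H − W = 230.0 kJ.
The hot reservoir loses entropy Q_H/T_H = 244/305.93 = 0.7976 kJ/K; the cold reservoir gains Q_C/T_C = 230.0/278.00 = 0.8274 kJ/K.
ΔS_univ = −Q_H/T_H + Q_C/T_C = 0.0298 kJ/K (> 0, since η = 0.0573 < η_Carnot = 0.091).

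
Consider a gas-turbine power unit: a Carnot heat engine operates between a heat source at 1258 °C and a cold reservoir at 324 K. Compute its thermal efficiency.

T_H = 1258 °C → 1258 + 273.15 = 1531.15 K.
Since the cycle is reversible, η = 1 − T_C/T_H = 1 − 324.00/1531.15 = 0.788.

η ≈ 0.788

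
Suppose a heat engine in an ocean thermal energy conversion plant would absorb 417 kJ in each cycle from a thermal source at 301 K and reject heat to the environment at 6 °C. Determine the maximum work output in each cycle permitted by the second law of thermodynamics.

T_C = 6 °C → 6 + 273.15 = 279.15 K.
By the Carnot theorem, η_max = 1 − T_C/T_H = 1 − 279.15/301.00 = 0.0726.
W_max = η_max · Q_H = 0.0726 × 417 = 30.3 kJ.

W_max ≈ 30.3 kJ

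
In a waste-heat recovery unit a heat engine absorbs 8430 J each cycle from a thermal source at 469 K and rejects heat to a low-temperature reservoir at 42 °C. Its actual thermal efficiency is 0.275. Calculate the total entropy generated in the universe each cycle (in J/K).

T_C = 42 °C → 42 + 273.15 = 315.15 K.
W = η·Q_H = 0.275 × 8430 = 2318 J, so Q_C = Q_H − W = 6112 J.
The hot reservoir loses entropy Q_H/T_H = 8430/469.00 = 17.97 J/K; the cold reservoir gains Q_C/T_C = 6112/315.15 = 19.39 J/K.
ΔS_univ = −Q_H/T_H + Q_C/T_C = 1.42 J/K (> 0, since η = 0.275 < η_Carnot = 0.328).

ΔS_univ ≈ 1.42 J/K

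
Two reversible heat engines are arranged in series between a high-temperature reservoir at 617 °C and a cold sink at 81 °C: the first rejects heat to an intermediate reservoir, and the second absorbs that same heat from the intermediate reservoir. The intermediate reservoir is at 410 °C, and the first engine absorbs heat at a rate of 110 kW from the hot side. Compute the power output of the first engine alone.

Ẇ₁ ≈ 25.6 kW

T_H = 617 °C → 617 + 273.15 = 890.15 K.
T_C = 81 °C → 81 + 273.15 = 354.15 K.
T_m = 410 °C → 410 + 273.15 = 683.15 K.
First-stage efficiency η₁ = 1 − T_m/T_H = 1 − 683.15/890.15 = 0.2325.
W₁ = η₁·Q_H = 0.2325 × 110 = 25.6 kW.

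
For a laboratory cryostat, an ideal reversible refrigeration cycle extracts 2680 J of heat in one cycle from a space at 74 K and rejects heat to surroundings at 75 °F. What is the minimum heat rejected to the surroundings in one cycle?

Q_H ≈ 10800 J

T_H = 75 °F → (75 − 32) × 5/9 = 23.89 °C = 297.04 K.
For a reversible cycle Q_H/Q_C = T_H/T_C, so Q_H = Q_C·T_H/T_C = 2680 × 297.04/74.00 = 10800 J.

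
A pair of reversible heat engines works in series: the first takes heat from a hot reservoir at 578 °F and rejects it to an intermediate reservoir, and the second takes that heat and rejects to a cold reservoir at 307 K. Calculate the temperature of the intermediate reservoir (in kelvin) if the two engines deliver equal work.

T_m ≈ 442 K

T_H = 578 °F → (578 − 32) × 5/9 = 303.33 °C = 576.48 K.
For reversible stages Q_m = Q_H·(T_m/T_H). Setting W₁ = Q_H(1 − T_m/T_H) equal to W₂ = Q_m(1 − T_C/T_m) = Q_H·(T_m − T_C)/T_H gives T_H − T_m = T_m − T_C, so T_m = (T_H + T_C)/2 = (576.48 + 307.00)/2 = 442 K.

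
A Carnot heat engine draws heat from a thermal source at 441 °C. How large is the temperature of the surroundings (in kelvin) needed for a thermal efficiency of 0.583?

T_H = 441 °C → 441 + 273.15 = 714.15 K.
From η = 1 − T_C/T_H, T_C = T_H·(1 − η) = 714.15 × (1 − 0.583) = 297.8 K.

T_C ≈ 297.8 K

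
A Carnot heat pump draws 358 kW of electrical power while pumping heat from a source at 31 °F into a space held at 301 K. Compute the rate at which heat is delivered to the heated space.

Q̇_H ≈ 3790 kW

T_C = 31 °F → (31 − 32) × 5/9 = -0.56 °C = 272.59 K.
The Carnot heat-pump COP is COP_HP = T_H/(T_H − T_C) = 301.00/28.41 = 10.5965.
Q_H = COP_HP · W = 10.5965 × 358 = 3790 kW.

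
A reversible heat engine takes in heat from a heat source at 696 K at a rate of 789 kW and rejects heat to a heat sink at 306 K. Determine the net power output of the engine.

Ẇ ≈ 442 kW

The Carnot efficiency is η = 1 − T_C/T_H = 1 − 306.00/696.00 = 0.5603.
W = η·Q_H = 0.5603 × 789 = 442 kW.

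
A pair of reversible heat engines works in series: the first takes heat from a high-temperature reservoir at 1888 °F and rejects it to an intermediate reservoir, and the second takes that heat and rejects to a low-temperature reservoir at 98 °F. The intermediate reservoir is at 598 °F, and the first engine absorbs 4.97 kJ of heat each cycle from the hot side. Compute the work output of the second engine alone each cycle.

T_H = 1888 °F → (1888 − 32) × 5/9 = 1031.11 °C = 1304.26 K.
T_C = 98 °F → (98 − 32) × 5/9 = 36.67 °C = 309.82 K.
T_m = 598 °F → (598 − 32) × 5/9 = 314.44 °C = 587.59 K.
Heat entering the second stage: Q_m = Q_H·(T_m/T_H) = 4.97 × 587.59/1304.26 = 2.24 kJ.
Second-stage efficiency η₂ = 1 − T_C/T_m = 1 − 309.82/587.59 = 0.4727, so W₂ = η₂·Q_m = 1.06 kJ.

W₂ ≈ 1.06 kJ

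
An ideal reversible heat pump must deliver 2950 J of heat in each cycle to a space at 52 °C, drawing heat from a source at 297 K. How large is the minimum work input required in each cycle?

W_in ≈ 255 J

T_H = 52 °C → 52 + 273.15 = 325.15 K.
COP_HP = T_H/(T_H − T_C) = 325.15/28.15 = 11.5506.
W = Q_H/COP_HP = 2950/11.5506 = 255 J.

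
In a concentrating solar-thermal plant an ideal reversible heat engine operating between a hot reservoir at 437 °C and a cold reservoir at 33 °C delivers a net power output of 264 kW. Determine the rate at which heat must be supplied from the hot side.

Q̇_H ≈ 464.1 kW

T_H = 437 °C → 437 + 273.15 = 710.15 K.
T_C = 33 °C → 33 + 273.15 = 306.15 K.
Carnot efficiency: η = 1 − T_C/T_H = 1 − 306.15/710.15 = 0.5689.
Q_H = W/η = 264/0.5689 = 464.1 kW.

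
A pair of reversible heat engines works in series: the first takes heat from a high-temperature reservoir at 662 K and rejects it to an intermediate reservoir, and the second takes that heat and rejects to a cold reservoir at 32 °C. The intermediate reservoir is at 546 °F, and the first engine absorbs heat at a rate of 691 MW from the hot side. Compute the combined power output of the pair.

Ẇ_total ≈ 372.5 MW

T_C = 32 °C → 32 + 273.15 = 305.15 K.
Two reversible stages in series are equivalent to a single Carnot engine between T_H and T_C, so η_total = 1 − T_C/T_H = 1 − 305.15/662.00 = 0.5390.
W_total = η_total · Q_H = 0.5390 × 691 = 372.5 MW.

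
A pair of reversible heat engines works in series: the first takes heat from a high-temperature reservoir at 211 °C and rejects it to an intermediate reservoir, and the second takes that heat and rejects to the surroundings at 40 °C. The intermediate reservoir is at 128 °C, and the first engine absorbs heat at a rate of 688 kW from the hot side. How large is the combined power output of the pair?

Ẇ_total ≈ 243 kW

T_H = 211 °C → 211 + 273.15 = 484.15 K.
T_C = 40 °C → 40 + 273.15 = 313.15 K.
Two reversible stages in series are equivalent to a single Carnot engine between T_H and T_C, so η_total = 1 − T_C/T_H = 1 − 313.15/484.15 = 0.3532.
W_total = η_total · Q_H = 0.3532 × 688 = 243 kW.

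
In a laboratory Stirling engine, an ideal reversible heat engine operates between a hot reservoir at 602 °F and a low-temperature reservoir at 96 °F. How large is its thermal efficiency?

η ≈ 0.477

T_H = 602 °F → (602 − 32) × 5/9 = 316.67 °C = 589.82 K.
T_C = 96 °F → (96 − 32) × 5/9 = 35.56 °C = 308.71 K.
Since the cycle is reversible, η = 1 − T_C/T_H = 1 − 308.71/589.82 = 0.477.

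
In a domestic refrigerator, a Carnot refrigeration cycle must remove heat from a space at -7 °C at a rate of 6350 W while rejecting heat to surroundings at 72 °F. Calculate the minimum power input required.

T_H = 72 °F → (72 − 32) × 5/9 = 22.22 °C = 295.37 K.
T_C = -7 °C → -7 + 273.15 = 266.15 K.
For a reversible refrigerator, COP_R = T_C/(T_H − T_C) = 266.15/29.22 = 9.1078.
W = Q_C/COP_R = 6350/9.1078 = 697 W.

Ẇ_in ≈ 697 W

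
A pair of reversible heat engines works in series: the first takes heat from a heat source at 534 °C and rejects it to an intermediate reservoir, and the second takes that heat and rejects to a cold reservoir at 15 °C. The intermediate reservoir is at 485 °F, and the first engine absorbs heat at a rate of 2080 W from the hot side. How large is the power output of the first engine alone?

Ẇ₁ ≈ 727.6 W

T_H = 534 °C → 534 + 273.15 = 807.15 K.
T_C = 15 °C → 15 + 273.15 = 288.15 K.
T_m = 485 °F → (485 − 32) × 5/9 = 251.67 °C = 524.82 K.
First-stage efficiency η₁ = 1 − T_m/T_H = 1 − 524.82/807.15 = 0.3498.
W₁ = η₁·Q_H = 0.3498 × 2080 = 727.6 W.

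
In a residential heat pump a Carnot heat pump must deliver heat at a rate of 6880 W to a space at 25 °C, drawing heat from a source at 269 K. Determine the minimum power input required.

T_H = 25 °C → 25 + 273.15 = 298.15 K.
The Carnot heat-pump COP is COP_HP = T_H/(T_H − T_C) = 298.15/29.15 = 10.2281.
W = Q_H/COP_HP = 6880/10.2281 = 673 W.

Ẇ_in ≈ 673 W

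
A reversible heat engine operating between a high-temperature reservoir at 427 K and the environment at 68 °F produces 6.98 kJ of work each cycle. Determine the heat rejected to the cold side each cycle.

Q_C ≈ 15.3 kJ

T_C = 68 °F → (68 − 32) × 5/9 = 20.00 °C = 293.15 K.
Since the cycle is reversible, η = 1 − T_C/T_H = 1 − 293.15/427.00 = 0.3135.
Since Q_C/Q_H = T_C/T_H and Q_H = W/η, Q_C = W·T_C/(T_H − T_C) = 6.98 × 293.15/133.85 = 15.3 kJ.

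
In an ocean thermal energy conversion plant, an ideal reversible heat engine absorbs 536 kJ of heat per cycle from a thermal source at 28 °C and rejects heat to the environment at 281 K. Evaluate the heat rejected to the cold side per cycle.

T_H = 28 °C → 28 + 273.15 = 301.15 K.
η_rev = 1 − T_C/T_H = 1 − 281.00/301.15 = 0.0669.
For a reversible cycle Q_C/Q_H = T_C/T_H, so Q_C = 536 × 281.00/301.15 = 500.1 kJ.

Q_C ≈ 500.1 kJ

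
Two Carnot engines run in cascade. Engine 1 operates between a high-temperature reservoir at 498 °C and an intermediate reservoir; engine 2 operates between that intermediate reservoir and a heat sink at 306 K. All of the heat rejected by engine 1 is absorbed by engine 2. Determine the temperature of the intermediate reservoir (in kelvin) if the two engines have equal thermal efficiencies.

T_m ≈ 485.8 K

T_H = 498 °C → 498 + 273.15 = 771.15 K.
Equal efficiencies require 1 − T_m/T_H = 1 − T_C/T_m, i.e. T_m/T_H = T_C/T_m, so T_m = √(T_H·T_C) = √(771.15 × 306.00) = 485.8 K.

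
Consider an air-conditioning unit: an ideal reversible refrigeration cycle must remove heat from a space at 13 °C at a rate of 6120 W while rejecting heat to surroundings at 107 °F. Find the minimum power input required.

T_H = 107 °F → (107 − 32) × 5/9 = 41.67 °C = 314.82 K.
T_C = 13 °C → 13 + 273.15 = 286.15 K.
The reversible coefficient of performance is COP_R = T_C/(T_H − T_C) = 286.15/28.67 = 9.9820.
W = Q_C/COP_R = 6120/9.9820 = 613 W.

Ẇ_in ≈ 613 W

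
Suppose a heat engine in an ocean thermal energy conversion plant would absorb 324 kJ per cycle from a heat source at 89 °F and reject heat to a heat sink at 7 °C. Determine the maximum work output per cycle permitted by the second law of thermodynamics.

T_H = 89 °F → (89 − 32) × 5/9 = 31.67 °C = 304.82 K.
T_C = 7 °C → 7 + 273.15 = 280.15 K.
No engine can exceed the Carnot limit: η_max = 1 − T_C/T_H = 1 − 280.15/304.82 = 0.0809.
W_max = η_max · Q_H = 0.0809 × 324 = 26.2 kJ.

W_max ≈ 26.2 kJ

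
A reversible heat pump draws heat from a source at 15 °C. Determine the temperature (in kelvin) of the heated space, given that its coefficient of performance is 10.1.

T_H ≈ 319.8 K

T_C = 15 °C → 15 + 273.15 = 288.15 K.
COP_HP = T_H/(T_H − T_C) ⇒ T_H = T_C·COP_HP/(COP_HP − 1) = 288.15 × 10.1/(10.1 − 1) = 319.8 K.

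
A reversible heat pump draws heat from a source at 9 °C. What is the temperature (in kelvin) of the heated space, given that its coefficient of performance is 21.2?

T_C = 9 °C → 9 + 273.15 = 282.15 K.
COP_HP = T_H/(T_H − T_C) ⇒ T_H = T_C·COP_HP/(COP_HP − 1) = 282.15 × 21.2/(21.2 − 1) = 296 K.

T_H ≈ 296 K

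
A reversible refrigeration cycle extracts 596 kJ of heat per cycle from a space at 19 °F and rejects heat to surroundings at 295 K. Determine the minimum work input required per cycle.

T_C = 19 °F → (19 − 32) × 5/9 = -7.22 °C = 265.93 K.
The reversible coefficient of performance is COP_R = T_C/(T_H − T_C) = 265.93/29.07 = 9.1471.
W = Q_C/COP_R = 596/9.1471 = 65.16 kJ.

W_in ≈ 65.16 kJ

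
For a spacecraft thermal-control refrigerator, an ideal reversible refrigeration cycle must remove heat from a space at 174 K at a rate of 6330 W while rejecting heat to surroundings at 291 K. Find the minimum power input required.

Ẇ_in ≈ 4260 W

For a reversible refrigerator, COP_R = T_C/(T_H − T_C) = 174.00/117.00 = 1.4872.
W = Q_C/COP_R = 6330/1.4872 = 4260 W.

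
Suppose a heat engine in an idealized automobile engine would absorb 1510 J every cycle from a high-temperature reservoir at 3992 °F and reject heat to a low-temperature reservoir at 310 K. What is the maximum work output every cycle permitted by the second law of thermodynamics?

W_max ≈ 1320 J

T_H = 3992 °F → (3992 − 32) × 5/9 = 2200.00 °C = 2473.15 K.
By the Carnot theorem, η_max = 1 − T_C/T_H = 1 − 310.00/2473.15 = 0.8747.
W_max = η_max · Q_H = 0.8747 × 1510 = 1320 J.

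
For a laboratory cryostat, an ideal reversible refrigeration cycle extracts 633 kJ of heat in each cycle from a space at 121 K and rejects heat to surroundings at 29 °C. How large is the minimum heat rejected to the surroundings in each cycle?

Q_H ≈ 1581 kJ

T_H = 29 °C → 29 + 273.15 = 302.15 K.
For a reversible cycle Q_H/Q_C = T_H/T_C, so Q_H = Q_C·T_H/T_C = 633 × 302.15/121.00 = 1581 kJ.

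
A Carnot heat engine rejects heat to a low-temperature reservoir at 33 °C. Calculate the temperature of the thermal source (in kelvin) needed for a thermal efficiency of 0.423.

T_C = 33 °C → 33 + 273.15 = 306.15 K.
From η = 1 − T_C/T_H, solving for T_H gives T_H = T_C/(1 − η) = 306.15/(1 − 0.423) = 531 K.

T_H ≈ 531 K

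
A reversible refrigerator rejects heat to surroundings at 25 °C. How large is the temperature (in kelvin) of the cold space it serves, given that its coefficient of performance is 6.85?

T_C ≈ 260.2 K

T_H = 25 °C → 25 + 273.15 = 298.15 K.
COP_R = T_C/(T_H − T_C) ⇒ T_C = T_H·COP_R/(1 + COP_R) = 298.15 × 6.85/(1 + 6.85) = 260.2 K.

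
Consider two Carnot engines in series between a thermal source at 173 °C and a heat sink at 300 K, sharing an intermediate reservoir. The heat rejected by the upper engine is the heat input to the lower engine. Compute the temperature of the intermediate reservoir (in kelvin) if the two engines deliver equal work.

T_m ≈ 373.1 K

T_H = 173 °C → 173 + 273.15 = 446.15 K.
For reversible stages Q_m = Q_H·(T_m/T_H). Setting W₁ = Q_H(1 − T_m/T_H) equal to W₂ = Q_m(1 − T_C/T_m) = Q_H·(T_m − T_C)/T_H gives T_H − T_m = T_m − T_C, so T_m = (T_H + T_C)/2 = (446.15 + 300.00)/2 = 373.1 K.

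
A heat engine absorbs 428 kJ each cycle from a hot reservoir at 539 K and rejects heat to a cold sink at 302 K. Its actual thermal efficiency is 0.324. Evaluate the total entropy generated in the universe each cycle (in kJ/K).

W = η·Q_H = 0.324 × 428 = 138.7 kJ, so Q_C = Q_H − W = 289.3 kJ.
Entropy balance on the reservoirs: −Q_H/T_H = -0.7941 kJ/K, +Q_C/T_C = 0.9580 kJ/K.
ΔS_univ = −Q_H/T_H + Q_C/T_C = 0.1640 kJ/K (> 0, since η = 0.324 < η_Carnot = 0.440).

ΔS_univ ≈ 0.1640 kJ/K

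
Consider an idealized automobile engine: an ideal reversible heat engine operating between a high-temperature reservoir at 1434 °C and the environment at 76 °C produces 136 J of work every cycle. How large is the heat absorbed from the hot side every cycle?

T_H = 1434 °C → 1434 + 273.15 = 1707.15 K.
T_C = 76 °C → 76 + 273.15 = 349.15 K.
Carnot efficiency: η = 1 − T_C/T_H = 1 − 349.15/1707.15 = 0.7955.
Q_H = W/η = 136/0.7955 = 171 J.

Q_H ≈ 171 J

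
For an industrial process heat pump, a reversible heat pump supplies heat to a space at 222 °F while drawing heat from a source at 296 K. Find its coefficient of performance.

T_H = 222 °F → (222 − 32) × 5/9 = 105.56 °C = 378.71 K.
Reversible heating COP: COP_HP = T_H/(T_H − T_C) = 378.71/(378.71 − 296.00) = 4.58.

COP_HP ≈ 4.58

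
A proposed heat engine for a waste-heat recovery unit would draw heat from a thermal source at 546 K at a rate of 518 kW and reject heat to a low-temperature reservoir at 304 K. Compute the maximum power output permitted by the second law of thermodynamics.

Ẇ_max ≈ 230 kW

The upper bound on efficiency is η_max = 1 − T_C/T_H = 1 − 304.00/546.00 = 0.4432.
W_max = η_max · Q_H = 0.4432 × 518 = 230 kW.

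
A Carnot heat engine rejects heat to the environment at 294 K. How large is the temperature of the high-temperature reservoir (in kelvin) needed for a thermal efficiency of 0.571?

T_H ≈ 685 K

From η = 1 − T_C/T_H, solving for T_H gives T_H = T_C/(1 − η) = 294.00/(1 − 0.571) = 685 K.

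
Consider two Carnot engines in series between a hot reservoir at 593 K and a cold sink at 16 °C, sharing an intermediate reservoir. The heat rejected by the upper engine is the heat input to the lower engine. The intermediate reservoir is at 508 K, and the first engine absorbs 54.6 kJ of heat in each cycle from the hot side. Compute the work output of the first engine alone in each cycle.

T_C = 16 °C → 16 + 273.15 = 289.15 K.
First-stage efficiency η₁ = 1 − T_m/T_H = 1 − 508.00/593.00 = 0.1433.
W₁ = η₁·Q_H = 0.1433 × 54.6 = 7.83 kJ.

W₁ ≈ 7.83 kJ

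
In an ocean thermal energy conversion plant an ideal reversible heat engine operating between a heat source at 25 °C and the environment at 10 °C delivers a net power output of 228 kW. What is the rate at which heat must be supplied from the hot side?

Q̇_H ≈ 4532 kW

T_H = 25 °C → 25 + 273.15 = 298.15 K.
T_C = 10 °C → 10 + 273.15 = 283.15 K.
η_rev = 1 − T_C/T_H = 1 − 283.15/298.15 = 0.0503.
Q_H = W/η = 228/0.0503 = 4532 kW.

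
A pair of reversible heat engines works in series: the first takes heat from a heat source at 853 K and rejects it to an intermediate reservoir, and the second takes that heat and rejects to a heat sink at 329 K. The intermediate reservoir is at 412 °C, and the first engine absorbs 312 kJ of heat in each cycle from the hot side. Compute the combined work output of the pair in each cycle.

W_total ≈ 191.7 kJ

Two reversible stages in series are equivalent to a single Carnot engine between T_H and T_C, so η_total = 1 − T_C/T_H = 1 − 329.00/853.00 = 0.6143.
W_total = η_total · Q_H = 0.6143 × 312 = 191.7 kJ.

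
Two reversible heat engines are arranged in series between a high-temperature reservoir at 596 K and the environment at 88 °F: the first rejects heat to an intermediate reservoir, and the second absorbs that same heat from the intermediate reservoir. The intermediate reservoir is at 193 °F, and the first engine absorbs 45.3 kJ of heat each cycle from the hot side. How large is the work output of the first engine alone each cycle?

T_C = 88 °F → (88 − 32) × 5/9 = 31.11 °C = 304.26 K.
T_m = 193 °F → (193 − 32) × 5/9 = 89.44 °C = 362.59 K.
First-stage efficiency η₁ = 1 − T_m/T_H = 1 − 362.59/596.00 = 0.3916.
W₁ = η₁·Q_H = 0.3916 × 45.3 = 17.74 kJ.

W₁ ≈ 17.74 kJ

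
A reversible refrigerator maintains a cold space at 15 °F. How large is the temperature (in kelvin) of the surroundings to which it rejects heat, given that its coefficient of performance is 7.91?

T_H ≈ 297.0 K

T_C = 15 °F → (15 − 32) × 5/9 = -9.44 °C = 263.71 K.
COP_R = T_C/(T_H − T_C) ⇒ T_H = T_C·(1 + 1/COP_R) = 263.71 × (1 + 1/7.91) = 297.0 K.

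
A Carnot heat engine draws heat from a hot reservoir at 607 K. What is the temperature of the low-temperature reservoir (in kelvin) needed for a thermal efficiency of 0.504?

From η = 1 − T_C/T_H, T_C = T_H·(1 − η) = 607.00 × (1 − 0.504) = 301 K.

T_C ≈ 301 K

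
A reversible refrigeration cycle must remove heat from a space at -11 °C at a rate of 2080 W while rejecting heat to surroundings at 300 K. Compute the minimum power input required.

T_C = -11 °C → -11 + 273.15 = 262.15 K.
COP_R = T_C/(T_H − T_C) = 262.15/37.85 = 6.9260.
W = Q_C/COP_R = 2080/6.9260 = 300 W.

Ẇ_in ≈ 300 W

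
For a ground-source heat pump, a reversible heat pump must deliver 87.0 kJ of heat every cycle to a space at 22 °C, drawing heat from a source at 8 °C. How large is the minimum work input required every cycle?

T_H = 22 °C → 22 + 273.15 = 295.15 K.
T_C = 8 °C → 8 + 273.15 = 281.15 K.
Reversible heating COP: COP_HP = T_H/(T_H − T_C) = 295.15/14.00 = 21.0821.
W = Q_H/COP_HP = 87.0/21.0821 = 4.13 kJ.

W_in ≈ 4.13 kJ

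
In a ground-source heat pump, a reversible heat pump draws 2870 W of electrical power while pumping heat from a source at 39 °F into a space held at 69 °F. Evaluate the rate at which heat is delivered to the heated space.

Q̇_H ≈ 50600 W

T_H = 69 °F → (69 − 32) × 5/9 = 20.56 °C = 293.71 K.
T_C = 39 °F → (39 − 32) × 5/9 = 3.89 °C = 277.04 K.
Reversible heating COP: COP_HP = T_H/(T_H − T_C) = 293.71/16.67 = 17.6223.
Q_H = COP_HP · W = 17.6223 × 2870 = 50600 W.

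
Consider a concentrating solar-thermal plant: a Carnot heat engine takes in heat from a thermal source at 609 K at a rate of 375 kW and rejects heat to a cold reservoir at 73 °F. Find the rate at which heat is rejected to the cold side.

T_C = 73 °F → (73 − 32) × 5/9 = 22.78 °C = 295.93 K.
For a reversible engine, η = 1 − T_C/T_H = 1 − 295.93/609.00 = 0.5141.
For a reversible cycle Q_C/Q_H = T_C/T_H, so Q_C = 375 × 295.93/609.00 = 182.2 kW.

Q̇_C ≈ 182.2 kW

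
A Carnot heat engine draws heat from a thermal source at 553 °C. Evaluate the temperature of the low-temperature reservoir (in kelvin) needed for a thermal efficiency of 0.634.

T_C ≈ 302 K

T_H = 553 °C → 553 + 273.15 = 826.15 K.
From η = 1 − T_C/T_H, T_C = T_H·(1 − η) = 826.15 × (1 − 0.634) = 302 K.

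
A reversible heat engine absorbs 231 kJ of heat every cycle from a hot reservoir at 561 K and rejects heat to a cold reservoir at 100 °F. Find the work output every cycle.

W ≈ 103 kJ

T_C = 100 °F → (100 − 32) × 5/9 = 37.78 °C = 310.93 K.
Carnot efficiency: η = 1 − T_C/T_H = 1 − 310.93/561.00 = 0.4458.
W = η·Q_H = 0.4458 × 231 = 103 kJ.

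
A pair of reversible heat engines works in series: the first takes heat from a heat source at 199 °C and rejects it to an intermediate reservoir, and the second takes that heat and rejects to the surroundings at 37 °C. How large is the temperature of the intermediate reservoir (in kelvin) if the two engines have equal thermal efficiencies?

T_H = 199 °C → 199 + 273.15 = 472.15 K.
T_C = 37 °C → 37 + 273.15 = 310.15 K.
Equal efficiencies require 1 − T_m/T_H = 1 − T_C/T_m, i.e. T_m/T_H = T_C/T_m, so T_m = √(T_H·T_C) = √(472.15 × 310.15) = 383 K.

T_m ≈ 383 K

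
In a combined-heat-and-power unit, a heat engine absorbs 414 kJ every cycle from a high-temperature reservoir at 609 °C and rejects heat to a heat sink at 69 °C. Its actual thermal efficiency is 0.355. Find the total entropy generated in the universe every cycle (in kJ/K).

ΔS_univ ≈ 0.311 kJ/K

T_H = 609 °C → 609 + 273.15 = 882.15 K.
T_C = 69 °C → 69 + 273.15 = 342.15 K.
W = η·Q_H = 0.355 × 414 = 147.0 kJ, so Q_C = Q_H − W = 267.0 kJ.
Reservoir entropy changes: ΔS_H = −Q_H/T_H = −414/882.15 = -0.4693 kJ/K and ΔS_C = +Q_C/T_C = 267.0/342.15 = 0.7804 kJ/K.
ΔS_univ = −Q_H/T_H + Q_C/T_C = 0.311 kJ/K (> 0, since η = 0.355 < η_Carnot = 0.612).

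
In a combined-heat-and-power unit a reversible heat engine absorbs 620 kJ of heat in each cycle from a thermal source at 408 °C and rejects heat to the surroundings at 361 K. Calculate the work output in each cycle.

T_H = 408 °C → 408 + 273.15 = 681.15 K.
The Carnot efficiency is η = 1 − T_C/T_H = 1 − 361.00/681.15 = 0.4700.
W = η·Q_H = 0.4700 × 620 = 291.4 kJ.

W ≈ 291.4 kJ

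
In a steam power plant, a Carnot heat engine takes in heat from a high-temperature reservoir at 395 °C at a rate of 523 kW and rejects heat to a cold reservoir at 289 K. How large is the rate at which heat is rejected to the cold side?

Q̇_C ≈ 226 kW

T_H = 395 °C → 395 + 273.15 = 668.15 K.
Since the cycle is reversible, η = 1 − T_C/T_H = 1 − 289.00/668.15 = 0.5675.
For a reversible cycle Q_C/Q_H = T_C/T_H, so Q_C = 523 × 289.00/668.15 = 226 kW.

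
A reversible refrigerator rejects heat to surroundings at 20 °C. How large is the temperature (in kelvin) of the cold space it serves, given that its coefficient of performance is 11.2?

T_C ≈ 269 K

T_H = 20 °C → 20 + 273.15 = 293.15 K.
COP_R = T_C/(T_H − T_C) ⇒ T_C = T_H·COP_R/(1 + COP_R) = 293.15 × 11.2/(1 + 11.2) = 269 K.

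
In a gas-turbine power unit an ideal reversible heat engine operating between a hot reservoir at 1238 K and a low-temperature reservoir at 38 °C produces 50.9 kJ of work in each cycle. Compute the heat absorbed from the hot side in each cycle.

T_C = 38 °C → 38 + 273.15 = 311.15 K.
For a reversible engine, η = 1 − T_C/T_H = 1 − 311.15/1238.00 = 0.7487.
Q_H = W/η = 50.9/0.7487 = 68.0 kJ.

Q_H ≈ 68.0 kJ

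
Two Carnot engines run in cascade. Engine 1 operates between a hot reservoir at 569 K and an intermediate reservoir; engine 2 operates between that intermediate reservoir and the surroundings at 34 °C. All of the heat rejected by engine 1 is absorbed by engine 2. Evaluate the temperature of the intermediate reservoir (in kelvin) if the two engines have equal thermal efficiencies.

T_C = 34 °C → 34 + 273.15 = 307.15 K.
Equal efficiencies require 1 − T_m/T_H = 1 − T_C/T_m, i.e. T_m/T_H = T_C/T_m, so T_m = √(T_H·T_C) = √(569.00 × 307.15) = 418 K.

T_m ≈ 418 K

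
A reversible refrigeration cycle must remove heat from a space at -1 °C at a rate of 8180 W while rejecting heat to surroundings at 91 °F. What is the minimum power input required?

T_H = 91 °F → (91 − 32) × 5/9 = 32.78 °C = 305.93 K.
T_C = -1 °C → -1 + 273.15 = 272.15 K.
For a reversible refrigerator, COP_R = T_C/(T_H − T_C) = 272.15/33.78 = 8.0571.
W = Q_C/COP_R = 8180/8.0571 = 1020 W.

Ẇ_in ≈ 1020 W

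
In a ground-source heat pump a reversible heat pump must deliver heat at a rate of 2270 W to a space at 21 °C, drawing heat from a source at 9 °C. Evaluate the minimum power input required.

T_H = 21 °C → 21 + 273.15 = 294.15 K.
T_C = 9 °C → 9 + 273.15 = 282.15 K.
COP_HP = T_H/(T_H − T_C) = 294.15/12.00 = 24.5125.
W = Q_H/COP_HP = 2270/24.5125 = 92.6 W.

Ẇ_in ≈ 92.6 W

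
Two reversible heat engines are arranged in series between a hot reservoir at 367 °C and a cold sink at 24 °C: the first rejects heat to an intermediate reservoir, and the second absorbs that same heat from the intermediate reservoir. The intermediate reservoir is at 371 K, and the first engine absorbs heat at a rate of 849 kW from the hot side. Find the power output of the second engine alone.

T_H = 367 °C → 367 + 273.15 = 640.15 K.
T_C = 24 °C → 24 + 273.15 = 297.15 K.
Heat entering the second stage: Q_m = Q_H·(T_m/T_H) = 849 × 371.00/640.15 = 492 kW.
Second-stage efficiency η₂ = 1 − T_C/T_m = 1 − 297.15/371.00 = 0.1991, so W₂ = η₂·Q_m = 97.9 kW.

Ẇ₂ ≈ 97.9 kW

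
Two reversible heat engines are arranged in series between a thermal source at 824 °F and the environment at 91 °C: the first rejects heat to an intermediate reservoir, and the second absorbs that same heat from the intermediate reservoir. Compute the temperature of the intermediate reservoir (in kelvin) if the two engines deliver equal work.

T_m ≈ 539 K

T_H = 824 °F → (824 − 32) × 5/9 = 440.00 °C = 713.15 K.
T_C = 91 °C → 91 + 273.15 = 364.15 K.
For reversible stages Q_m = Q_H·(T_m/T_H). Setting W₁ = Q_H(1 − T_m/T_H) equal to W₂ = Q_m(1 − T_C/T_m) = Q_H·(T_m − T_C)/T_H gives T_H − T_m = T_m − T_C, so T_m = (T_H + T_C)/2 = (713.15 + 364.15)/2 = 539 K.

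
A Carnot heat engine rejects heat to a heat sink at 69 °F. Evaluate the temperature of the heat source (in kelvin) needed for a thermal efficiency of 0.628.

T_H ≈ 789.5 K

T_C = 69 °F → (69 − 32) × 5/9 = 20.56 °C = 293.71 K.
From η = 1 − T_C/T_H, solving for T_H gives T_H = T_C/(1 − η) = 293.71/(1 − 0.628) = 789.5 K.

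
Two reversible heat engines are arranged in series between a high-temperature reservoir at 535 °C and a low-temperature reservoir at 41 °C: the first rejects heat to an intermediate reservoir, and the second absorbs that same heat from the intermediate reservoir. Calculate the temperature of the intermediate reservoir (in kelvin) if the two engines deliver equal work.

T_m ≈ 561 K

T_H = 535 °C → 535 + 273.15 = 808.15 K.
T_C = 41 °C → 41 + 273.15 = 314.15 K.
For reversible stages Q_m = Q_H·(T_m/T_H). Setting W₁ = Q_H(1 − T_m/T_H) equal to W₂ = Q_m(1 − T_C/T_m) = Q_H·(T_m − T_C)/T_H gives T_H − T_m = T_m − T_C, so T_m = (T_H + T_C)/2 = (808.15 + 314.15)/2 = 561 K.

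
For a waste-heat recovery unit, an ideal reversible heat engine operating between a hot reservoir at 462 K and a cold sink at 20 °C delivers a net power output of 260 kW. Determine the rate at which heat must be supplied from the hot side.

Q̇_H ≈ 711 kW

T_C = 20 °C → 20 + 273.15 = 293.15 K.
Since the cycle is reversible, η = 1 − T_C/T_H = 1 − 293.15/462.00 = 0.3655.
Q_H = W/η = 260/0.3655 = 711 kW.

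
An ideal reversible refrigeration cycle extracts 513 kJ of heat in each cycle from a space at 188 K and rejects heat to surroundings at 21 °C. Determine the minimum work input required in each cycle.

W_in ≈ 290 kJ

T_H = 21 °C → 21 + 273.15 = 294.15 K.
The reversible coefficient of performance is COP_R = T_C/(T_H − T_C) = 188.00/106.15 = 1.7711.
W = Q_C/COP_R = 513/1.7711 = 290 kJ.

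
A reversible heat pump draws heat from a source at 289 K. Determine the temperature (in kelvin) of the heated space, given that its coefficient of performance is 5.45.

COP_HP = T_H/(T_H − T_C) ⇒ T_H = T_C·COP_HP/(COP_HP − 1) = 289.00 × 5.45/(5.45 − 1) = 354 K.

T_H ≈ 354 K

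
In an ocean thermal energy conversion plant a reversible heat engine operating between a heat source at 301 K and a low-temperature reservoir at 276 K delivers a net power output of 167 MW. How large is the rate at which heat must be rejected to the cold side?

η_rev = 1 − T_C/T_H = 1 − 276.00/301.00 = 0.0831.
Since Q_C/Q_H = T_C/T_H and Q_H = W/η, Q_C = W·T_C/(T_H − T_C) = 167 × 276.00/25.00 = 1840 MW.

Q̇_C ≈ 1840 MW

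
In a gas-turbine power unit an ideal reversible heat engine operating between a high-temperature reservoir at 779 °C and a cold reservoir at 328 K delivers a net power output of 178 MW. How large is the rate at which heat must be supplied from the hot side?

T_H = 779 °C → 779 + 273.15 = 1052.15 K.
For a reversible engine, η = 1 − T_C/T_H = 1 − 328.00/1052.15 = 0.6883.
Q_H = W/η = 178/0.6883 = 259 MW.

Q̇_H ≈ 259 MW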